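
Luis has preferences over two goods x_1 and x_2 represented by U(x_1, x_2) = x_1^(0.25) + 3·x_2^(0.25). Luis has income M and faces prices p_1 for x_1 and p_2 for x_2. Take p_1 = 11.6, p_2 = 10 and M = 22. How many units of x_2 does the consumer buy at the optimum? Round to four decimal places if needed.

x_2* = 1.8033

Numerically x_2/x_1 = 5.273581, so x_1* = 22/(11.6 + 10·5.273581) = 0.342 and x_2* = 5.273581·0.342 = 1.8033.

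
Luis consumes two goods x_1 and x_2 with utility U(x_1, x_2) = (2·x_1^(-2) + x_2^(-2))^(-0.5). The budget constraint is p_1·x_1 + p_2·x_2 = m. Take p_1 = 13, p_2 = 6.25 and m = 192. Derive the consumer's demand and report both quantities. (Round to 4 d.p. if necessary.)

x_1* = 9.9316, x_2* = 10.0623

With the ratio pinned down, the budget gives x_1* = m/(p_1 + p_2·(x_2/x_1)) and x_2* = (x_2/x_1)·x_1*.
Numerically x_2/x_1 = 1.013159, so x_1* = 192/(13 + 6.25·1.013159) = 9.9316 and x_2* = 1.013159·9.9316 = 10.0623.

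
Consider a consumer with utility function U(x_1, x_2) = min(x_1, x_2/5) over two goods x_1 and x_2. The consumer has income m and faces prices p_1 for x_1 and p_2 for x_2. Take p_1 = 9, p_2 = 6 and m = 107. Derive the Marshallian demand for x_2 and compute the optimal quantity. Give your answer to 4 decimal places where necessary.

With perfect complements, no substitution: consume in ratio x_1:x_2 = 1:5.
Budget: p_1·x_1 + p_2·5·x_1 = m, so (p_1 + 5·p_2)·x_1 = m.
Demand: x_1*(p_1,p_2,m) = m/(p_1 + 5·p_2), x_2* = 5·m/(p_1 + 5·p_2).
Here 9 + 5·6 = 39, giving x_2* = 13.7179.

x_2* = 13.7179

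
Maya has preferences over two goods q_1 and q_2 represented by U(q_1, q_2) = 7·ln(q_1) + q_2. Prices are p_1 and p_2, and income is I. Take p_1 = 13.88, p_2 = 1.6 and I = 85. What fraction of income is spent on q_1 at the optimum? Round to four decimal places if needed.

Set MRS = p_1/p_2: (7/q_1)/1 = p_1/p_2.
So q_1*(p_1,p_2) = 7·p_2/p_1, independent of income; and q_2* = (I − 7·p_2)/p_2.
At the given prices: q_1* = 7·1.6/13.88 = 0.8069, and q_2* = 46.125.
Expenditure on q_1: 13.88·0.8069 = 11.2; share = 0.1318.

share on q_1 = 0.1318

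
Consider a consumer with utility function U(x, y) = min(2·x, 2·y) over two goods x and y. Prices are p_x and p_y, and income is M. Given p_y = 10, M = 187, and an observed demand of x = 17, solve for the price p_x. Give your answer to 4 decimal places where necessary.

p_x = 1

With perfect complements, no substitution: consume in ratio x:y = 2:2.
Budget: p_x·x + p_y·x = M, so (2·p_x + 2·p_y)·x = 2·M.
Demand: x*(p_x,p_y,M) = 2·M/(2·p_x + 2·p_y), y* = 2·M/(2·p_x + 2·p_y).
Set x* = 17 in the demand function and solve for p_x: p_x = 1.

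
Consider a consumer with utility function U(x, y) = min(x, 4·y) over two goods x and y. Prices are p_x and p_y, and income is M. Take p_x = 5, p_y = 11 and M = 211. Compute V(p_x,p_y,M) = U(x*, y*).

V = 27.2258

Leontief preferences: the optimum is at the kink where x/4 = y/1, i.e. y = (1/4)·x.
Budget: p_x·x + p_y·(1/4)·x = M, so (4·p_x + p_y)·x = 4·M.
Demand: x*(p_x,p_y,M) = 4·M/(4·p_x + p_y), y* = M/(4·p_x + p_y).
Here 4·5 + 11 = 31, giving x* = 27.2258 and y* = 6.8065.
Utility at the optimum: U(27.2258, 6.8065) = 27.2258.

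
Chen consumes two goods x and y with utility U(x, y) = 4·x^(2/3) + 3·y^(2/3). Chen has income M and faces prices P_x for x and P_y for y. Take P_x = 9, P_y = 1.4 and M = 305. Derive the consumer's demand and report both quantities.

x* = 1.8383, y* = 206.0393

MRS = MU_x/MU_y = (4/3)·(y/x)^(1/3). Set equal to P_x/P_y.
Hence y/x = ((3/4)·P_x/P_y)^(1/(1/3)), i.e. raised to the 3 power.
Substitute y = (y/x)·x into the budget: x* = M/(P_x + P_y·(y/x)).
Numerically y/x = 112.079765, so x* = 305/(9 + 1.4·112.079765) = 1.8383 and y* = 112.079765·1.8383 = 206.0393.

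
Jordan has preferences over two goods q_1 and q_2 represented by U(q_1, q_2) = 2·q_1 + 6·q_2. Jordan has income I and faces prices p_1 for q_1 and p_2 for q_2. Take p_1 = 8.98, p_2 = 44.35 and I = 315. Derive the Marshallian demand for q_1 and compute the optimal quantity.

q_1 gives more utility per dollar, so spend all income on q_1: q_1* = I/p_1, q_2* = 0.
Numerically: q_1* = 35.078, q_2* = 0.

q_1* = 35.078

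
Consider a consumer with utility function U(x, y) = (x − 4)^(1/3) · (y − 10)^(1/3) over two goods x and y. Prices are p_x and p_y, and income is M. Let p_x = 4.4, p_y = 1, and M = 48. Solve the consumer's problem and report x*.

MRS = (y−10)/(x−4). Tangency with p_x/p_y gives y−10 = (p_x/p_y)·(x−4).
After buying the subsistence bundle (4, 10), a share 0.5 of the remaining income goes to x: x* = 4 + 0.5·(M − 4p_x − 10p_y)/p_x.
Discretionary income = 48 − 4·4.4 − 10·1 = 20.4; x* = 4 + 0.5·20.4/4.4 = 6.3182.

x* = 6.3182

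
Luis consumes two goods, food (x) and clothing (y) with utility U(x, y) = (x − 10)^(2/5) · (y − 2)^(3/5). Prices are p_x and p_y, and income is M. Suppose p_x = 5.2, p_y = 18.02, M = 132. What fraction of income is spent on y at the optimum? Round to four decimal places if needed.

share on y = 0.4728

After buying the subsistence bundle (10, 2), a share 0.4 of the remaining income goes to x: x* = 10 + 0.4·(M − 10p_x − 2p_y)/p_x.
Discretionary income = 132 − 10·5.2 − 2·18.02 = 43.96; x* = 10 + 0.4·43.96/5.2 = 13.3815; y* = 2 + 0.6·43.96/18.02 = 3.4637.
Expenditure on y: 18.02·3.4637 = 62.416; share = 0.4728.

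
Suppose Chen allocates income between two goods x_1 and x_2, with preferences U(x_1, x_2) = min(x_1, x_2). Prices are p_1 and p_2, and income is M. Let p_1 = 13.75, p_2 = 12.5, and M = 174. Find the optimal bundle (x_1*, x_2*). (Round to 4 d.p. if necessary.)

x_1* = 6.6286, x_2* = 6.6286

Leontief preferences: the optimum is at the kink where x_1/1 = x_2/1, i.e. x_2 = x_1.
Budget: p_1·x_1 + p_2·x_1 = M, so (p_1 + p_2)·x_1 = M.
Demand: x_1*(p_1,p_2,M) = M/(p_1 + p_2), x_2* = M/(p_1 + p_2).
Here 13.75 + 12.5 = 26.25, giving x_1* = 6.6286 and x_2* = 6.6286.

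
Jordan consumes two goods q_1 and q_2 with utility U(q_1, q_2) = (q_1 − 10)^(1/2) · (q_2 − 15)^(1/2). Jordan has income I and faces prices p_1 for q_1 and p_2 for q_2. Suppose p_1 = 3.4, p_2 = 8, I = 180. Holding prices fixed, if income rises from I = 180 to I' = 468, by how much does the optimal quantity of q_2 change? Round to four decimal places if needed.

Δq_2* = 18

MRS = (q_2−15)/(q_1−10). Tangency with p_1/p_2 gives q_2−15 = (p_1/p_2)·(q_1−10).
Substituting into the budget: q_1* = 10 + 0.5·(I − 10·p_1 − 15·p_2)/p_1, and q_2* = 15 + 0.5·(…)/p_2.
Discretionary income = 180 − 10·3.4 − 15·8 = 26; q_2* = 15 + 0.5·26/8 = 16.625.
At I' = 468: q_2* = 34.625. Change: 34.625 − 16.625 = 18.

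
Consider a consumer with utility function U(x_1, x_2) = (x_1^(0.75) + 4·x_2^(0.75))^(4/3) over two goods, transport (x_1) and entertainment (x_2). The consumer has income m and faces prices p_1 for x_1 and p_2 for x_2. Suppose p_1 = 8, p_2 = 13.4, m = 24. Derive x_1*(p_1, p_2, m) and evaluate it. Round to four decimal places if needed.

x_1* = 0.0541

From the CES first-order condition, (1/4)·(x_2/x_1)^(0.25) = p_1/p_2.
Solve for the ratio: x_2/x_1 = [4·p_1/p_2]^(4).
With the ratio pinned down, the budget gives x_1* = m/(p_1 + p_2·(x_2/x_1)) and x_2* = (x_2/x_1)·x_1*.
Numerically x_2/x_1 = 32.52226, so x_1* = 24/(8 + 13.4·32.52226) = 0.0541.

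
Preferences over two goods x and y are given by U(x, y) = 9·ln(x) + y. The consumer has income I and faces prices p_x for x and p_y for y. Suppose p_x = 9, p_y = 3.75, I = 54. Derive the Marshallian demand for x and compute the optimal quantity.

MU_x = 9/x, MU_y = 1. Tangency: 9/x = p_x/p_y.
So x*(p_x,p_y) = 9·p_y/p_x, independent of income; and y* = (I − 9·p_y)/p_y.
At the given prices: x* = 9·3.75/9 = 3.75.

x* = 3.75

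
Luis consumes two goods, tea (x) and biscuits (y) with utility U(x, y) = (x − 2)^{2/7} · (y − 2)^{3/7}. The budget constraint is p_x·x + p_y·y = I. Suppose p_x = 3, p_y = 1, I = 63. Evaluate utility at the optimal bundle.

V = 7.9072

Discretionary income = 63 − 2·3 − 2·1 = 55; x* = 2 + 0.4·55/3 = 9.3333; y* = 2 + 0.6·55/1 = 35.
Utility at the optimum: U(9.3333, 35) = 7.9072.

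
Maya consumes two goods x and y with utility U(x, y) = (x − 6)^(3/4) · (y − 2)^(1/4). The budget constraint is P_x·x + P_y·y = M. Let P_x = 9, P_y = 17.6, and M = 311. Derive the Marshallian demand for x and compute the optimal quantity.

This is Cobb-Douglas in (x−6, y−2): tangency gives 0.75·P_y·(y−2) = 0.25·P_x·(x−6).
After buying the subsistence bundle (6, 2), a share 0.75 of the remaining income goes to x: x* = 6 + 0.75·(M − 6P_x − 2P_y)/P_x.
Discretionary income = 311 − 6·9 − 2·17.6 = 221.8; x* = 6 + 0.75·221.8/9 = 24.4833.

x* = 24.4833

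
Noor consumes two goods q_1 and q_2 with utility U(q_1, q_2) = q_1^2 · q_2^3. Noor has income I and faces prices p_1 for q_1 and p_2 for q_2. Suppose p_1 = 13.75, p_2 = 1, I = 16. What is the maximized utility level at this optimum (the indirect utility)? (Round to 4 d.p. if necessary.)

The MRS is (2/3)·q_2/q_1. Set MRS = p_1/p_2.
Rearranging, p_2·q_2 = (3/2)·p_1·q_1. Substituting into the budget gives p_1·q_1·(1 + (3/2)) = I.
Demand: q_1*(p_1,p_2,I) = 0.4·I/p_1 and q_2* = 0.6·I/p_2.
At p_1=13.75, p_2=1, I=16: q_1* = 0.4·16/13.75 = 0.4655, q_2* = 9.6.
Utility at the optimum: U(0.4655, 9.6) = 191.6762.

V = 191.6762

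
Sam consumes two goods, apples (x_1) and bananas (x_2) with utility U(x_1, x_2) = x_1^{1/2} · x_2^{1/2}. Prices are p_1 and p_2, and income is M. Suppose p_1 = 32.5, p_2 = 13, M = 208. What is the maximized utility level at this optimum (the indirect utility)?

Tangency: MRS = x_2/x_1 = p_1/p_2.
So 0.5·p_2·x_2 = 0.5·p_1·x_1; combined with the budget, a share 0.5 of income goes to x_1.
Demand: x_1*(p_1,p_2,M) = 0.5·M/p_1 and x_2* = 0.5·M/p_2.
At p_1=32.5, p_2=13, M=208: x_1* = 0.5·208/32.5 = 3.2, x_2* = 8.
Utility at the optimum: U(3.2, 8) = 5.0596.

V = 5.0596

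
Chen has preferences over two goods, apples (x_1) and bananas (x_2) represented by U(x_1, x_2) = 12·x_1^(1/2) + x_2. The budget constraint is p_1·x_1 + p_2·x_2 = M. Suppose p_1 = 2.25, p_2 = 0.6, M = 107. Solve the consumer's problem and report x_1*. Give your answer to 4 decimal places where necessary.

x_1* = 2.56

Utility is quasi-linear in x_2; the FOC for x_1 is 6/√x_1 = p_1/p_2.
Thus x_1* = (6·p_2/p_1)² — independent of M — with the rest of income spent on x_2.
Plugging in: x_1* = (6·0.6/2.25)² = 2.56.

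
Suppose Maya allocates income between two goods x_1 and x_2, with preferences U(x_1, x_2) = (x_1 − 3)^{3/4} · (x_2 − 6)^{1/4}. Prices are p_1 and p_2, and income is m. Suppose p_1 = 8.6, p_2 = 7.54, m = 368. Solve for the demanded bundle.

x_1* = 28.8977, x_2* = 15.8462

Discretionary income = 368 − 3·8.6 − 6·7.54 = 296.96; x_1* = 3 + 0.75·296.96/8.6 = 28.8977; x_2* = 6 + 0.25·296.96/7.54 = 15.8462.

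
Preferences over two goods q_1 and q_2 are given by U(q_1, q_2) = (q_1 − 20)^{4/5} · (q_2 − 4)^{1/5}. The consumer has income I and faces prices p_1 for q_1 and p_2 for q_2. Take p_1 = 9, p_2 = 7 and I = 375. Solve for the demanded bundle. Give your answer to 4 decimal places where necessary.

q_1* = 34.8444, q_2* = 8.7714

After buying the subsistence bundle (20, 4), a share 0.8 of the remaining income goes to q_1: q_1* = 20 + 0.8·(I − 20p_1 − 4p_2)/p_1.
Discretionary income = 375 − 20·9 − 4·7 = 167; q_1* = 20 + 0.8·167/9 = 34.8444; q_2* = 4 + 0.2·167/7 = 8.7714.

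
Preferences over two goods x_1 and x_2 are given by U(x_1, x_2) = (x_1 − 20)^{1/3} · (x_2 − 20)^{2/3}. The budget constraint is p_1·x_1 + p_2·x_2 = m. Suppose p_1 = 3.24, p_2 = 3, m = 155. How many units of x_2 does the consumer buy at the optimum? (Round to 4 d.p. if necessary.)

x_2* = 26.7111

This is Cobb-Douglas in (x_1−20, x_2−20): tangency gives 1/3·p_2·(x_2−20) = 2/3·p_1·(x_1−20).
After buying the subsistence bundle (20, 20), a share 1/3 of the remaining income goes to x_1: x_1* = 20 + 1/3·(m − 20p_1 − 20p_2)/p_1.
Discretionary income = 155 − 20·3.24 − 20·3 = 30.2; x_2* = 20 + 2/3·30.2/3 = 26.7111.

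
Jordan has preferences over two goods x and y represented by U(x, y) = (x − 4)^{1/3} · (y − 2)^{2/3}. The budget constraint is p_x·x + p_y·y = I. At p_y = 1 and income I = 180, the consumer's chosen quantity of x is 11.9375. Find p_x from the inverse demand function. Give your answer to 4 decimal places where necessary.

This is Cobb-Douglas in (x−4, y−2): tangency gives 1/3·p_y·(y−2) = 2/3·p_x·(x−4).
After buying the subsistence bundle (4, 2), a share 1/3 of the remaining income goes to x: x* = 4 + 1/3·(I − 4p_x − 2p_y)/p_x.
Set x* = 11.9375 in the demand function and solve for p_x: p_x = 6.4.

p_x = 6.4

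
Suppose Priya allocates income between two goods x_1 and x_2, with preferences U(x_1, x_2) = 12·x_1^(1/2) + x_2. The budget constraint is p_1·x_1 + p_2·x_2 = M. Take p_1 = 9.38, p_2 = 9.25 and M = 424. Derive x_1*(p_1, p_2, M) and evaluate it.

x_1* = 35.009

MU_x_1 = 6/√x_1, MU_x_2 = 1. Tangency: 6/√x_1 = p_1/p_2.
Solve: √x_1 = 6·p_2/p_1, so x_1*(p_1,p_2) = (6·p_2/p_1)², and x_2* = (M − p_1·x_1*)/p_2.
Plugging in: x_1* = (6·9.25/9.38)² = 35.009.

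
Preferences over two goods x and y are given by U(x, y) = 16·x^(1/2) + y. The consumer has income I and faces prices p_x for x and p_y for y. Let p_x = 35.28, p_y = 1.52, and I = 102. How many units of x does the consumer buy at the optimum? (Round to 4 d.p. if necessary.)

x* = 0.1188

Utility is quasi-linear in y; the FOC for x is 8/√x = p_x/p_y.
Solve: √x = 8·p_y/p_x, so x*(p_x,p_y) = (8·p_y/p_x)², and y* = (I − p_x·x*)/p_y.
Plugging in: x* = (8·1.52/35.28)² = 0.1188.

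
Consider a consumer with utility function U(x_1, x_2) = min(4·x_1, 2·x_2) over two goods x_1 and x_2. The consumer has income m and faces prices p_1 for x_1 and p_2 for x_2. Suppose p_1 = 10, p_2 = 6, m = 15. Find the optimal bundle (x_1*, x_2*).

x_1* = 0.6818, x_2* = 1.3636

With perfect complements, no substitution: consume in ratio x_1:x_2 = 2:4.
Budget: p_1·x_1 + p_2·2·x_1 = m, so (2·p_1 + 4·p_2)·x_1 = 2·m.
Demand: x_1*(p_1,p_2,m) = 2·m/(2·p_1 + 4·p_2), x_2* = 4·m/(2·p_1 + 4·p_2).
Here 2·10 + 4·6 = 44, giving x_1* = 0.6818 and x_2* = 1.3636.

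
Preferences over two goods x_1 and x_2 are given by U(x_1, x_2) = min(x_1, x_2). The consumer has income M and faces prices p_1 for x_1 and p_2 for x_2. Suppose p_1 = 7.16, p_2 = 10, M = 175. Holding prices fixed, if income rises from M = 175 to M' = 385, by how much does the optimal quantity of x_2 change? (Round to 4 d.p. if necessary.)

With perfect complements, no substitution: consume in ratio x_1:x_2 = 1:1.
Budget: p_1·x_1 + p_2·x_1 = M, so (p_1 + p_2)·x_1 = M.
Demand: x_1*(p_1,p_2,M) = M/(p_1 + p_2), x_2* = M/(p_1 + p_2).
Here 7.16 + 10 = 17.16, giving x_2* = 10.1981.
At M' = 385: x_2* = 22.4359. Change: 22.4359 − 10.1981 = 12.2378.

Δx_2* = 12.2378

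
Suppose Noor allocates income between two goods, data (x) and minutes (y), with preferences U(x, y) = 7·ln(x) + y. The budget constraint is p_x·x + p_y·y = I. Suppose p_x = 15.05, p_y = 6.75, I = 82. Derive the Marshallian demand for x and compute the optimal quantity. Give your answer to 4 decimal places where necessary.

At the given prices: x* = 7·6.75/15.05 = 3.1395.

x* = 3.1395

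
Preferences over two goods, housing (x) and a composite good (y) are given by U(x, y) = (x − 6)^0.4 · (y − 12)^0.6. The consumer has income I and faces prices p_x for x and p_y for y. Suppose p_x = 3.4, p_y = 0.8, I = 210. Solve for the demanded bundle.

x* = 27.1765, y* = 147

This is Cobb-Douglas in (x−6, y−12): tangency gives 0.4·p_y·(y−12) = 0.6·p_x·(x−6).
Substituting into the budget: x* = 6 + 0.4·(I − 6·p_x − 12·p_y)/p_x, and y* = 12 + 0.6·(…)/p_y.
Discretionary income = 210 − 6·3.4 − 12·0.8 = 180; x* = 6 + 0.4·180/3.4 = 27.1765; y* = 12 + 0.6·180/0.8 = 147.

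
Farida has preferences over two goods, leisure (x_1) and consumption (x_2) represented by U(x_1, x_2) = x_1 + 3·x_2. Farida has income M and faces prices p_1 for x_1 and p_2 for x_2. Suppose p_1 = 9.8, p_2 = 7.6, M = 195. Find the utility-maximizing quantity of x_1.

x_1* = 0

Linear utility — the consumer picks whichever good has higher MU/price: 1/9.8 = 0.102 vs 3/7.6 = 0.3947.
x_2 gives more utility per dollar, so spend all income on x_2: x_2* = M/p_2, x_1* = 0.
Numerically: x_1* = 0, x_2* = 25.6579.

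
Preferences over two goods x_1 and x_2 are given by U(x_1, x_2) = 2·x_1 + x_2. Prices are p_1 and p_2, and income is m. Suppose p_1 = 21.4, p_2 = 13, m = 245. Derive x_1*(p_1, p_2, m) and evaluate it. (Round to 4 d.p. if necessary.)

x_1 gives more utility per dollar, so spend all income on x_1: x_1* = m/p_1, x_2* = 0.
Numerically: x_1* = 11.4486, x_2* = 0.

x_1* = 11.4486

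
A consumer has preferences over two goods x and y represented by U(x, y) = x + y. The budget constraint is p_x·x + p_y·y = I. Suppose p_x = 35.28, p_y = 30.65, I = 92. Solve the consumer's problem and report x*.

x* = 0

Perfect substitutes: compare marginal utility per dollar. 1/p_x vs 1/p_y → 0.0283 vs 0.0326.
y gives more utility per dollar, so spend all income on y: y* = I/p_y, x* = 0.
Numerically: x* = 0, y* = 3.0016.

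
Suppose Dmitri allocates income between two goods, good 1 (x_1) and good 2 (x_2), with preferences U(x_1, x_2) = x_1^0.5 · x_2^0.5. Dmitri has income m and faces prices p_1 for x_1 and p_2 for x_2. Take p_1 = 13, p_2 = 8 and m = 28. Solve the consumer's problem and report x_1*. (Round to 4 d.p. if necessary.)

x_1* = 1.0769

Tangency: MRS = x_2/x_1 = p_1/p_2.
Rearranging, p_2·x_2 = p_1·x_1. Substituting into the budget gives p_1·x_1·(1 + 1) = m.
Demand: x_1*(p_1,p_2,m) = 0.5·m/p_1 and x_2* = 0.5·m/p_2.
At p_1=13, p_2=8, m=28: x_1* = 0.5·28/13 = 1.0769.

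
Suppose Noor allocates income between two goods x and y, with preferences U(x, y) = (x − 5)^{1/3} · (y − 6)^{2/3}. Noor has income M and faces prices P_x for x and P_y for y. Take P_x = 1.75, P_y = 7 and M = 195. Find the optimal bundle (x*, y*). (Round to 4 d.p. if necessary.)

x* = 32.4762, y* = 19.7381

Substituting into the budget: x* = 5 + 1/3·(M − 5·P_x − 6·P_y)/P_x, and y* = 6 + 2/3·(…)/P_y.
Discretionary income = 195 − 5·1.75 − 6·7 = 144.25; x* = 5 + 1/3·144.25/1.75 = 32.4762; y* = 6 + 2/3·144.25/7 = 19.7381.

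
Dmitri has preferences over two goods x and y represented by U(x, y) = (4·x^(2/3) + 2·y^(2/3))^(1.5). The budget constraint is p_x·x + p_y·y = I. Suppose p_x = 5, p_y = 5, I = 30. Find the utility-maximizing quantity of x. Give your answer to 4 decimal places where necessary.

x* = 5.3333

From the CES first-order condition, 2·(y/x)^(1/3) = p_x/p_y.
Hence y/x = ((1/2)·p_x/p_y)^(1/(1/3)), i.e. raised to the 3 power.
Substitute y = (y/x)·x into the budget: x* = I/(p_x + p_y·(y/x)).
Numerically y/x = 0.125, so x* = 30/(5 + 5·0.125) = 5.3333.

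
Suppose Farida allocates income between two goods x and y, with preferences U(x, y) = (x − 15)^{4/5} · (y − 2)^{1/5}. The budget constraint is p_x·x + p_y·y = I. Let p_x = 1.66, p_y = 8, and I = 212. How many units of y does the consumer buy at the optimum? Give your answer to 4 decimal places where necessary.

Let x' = x−15, y' = y−2. MRS = 4·y'/x' = p_x/p_y.
Substituting into the budget: x* = 15 + 0.8·(I − 15·p_x − 2·p_y)/p_x, and y* = 2 + 0.2·(…)/p_y.
Discretionary income = 212 − 15·1.66 − 2·8 = 171.1; y* = 2 + 0.2·171.1/8 = 6.2775.

y* = 6.2775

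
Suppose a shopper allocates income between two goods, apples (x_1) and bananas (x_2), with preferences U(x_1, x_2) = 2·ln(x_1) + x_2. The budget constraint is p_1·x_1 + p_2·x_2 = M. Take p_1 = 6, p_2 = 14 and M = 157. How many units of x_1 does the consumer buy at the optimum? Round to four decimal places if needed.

x_1* = 4.6667

Set MRS = p_1/p_2: (2/x_1)/1 = p_1/p_2.
So x_1*(p_1,p_2) = 2·p_2/p_1, independent of income; and x_2* = (M − 2·p_2)/p_2.
At the given prices: x_1* = 2·14/6 = 4.6667.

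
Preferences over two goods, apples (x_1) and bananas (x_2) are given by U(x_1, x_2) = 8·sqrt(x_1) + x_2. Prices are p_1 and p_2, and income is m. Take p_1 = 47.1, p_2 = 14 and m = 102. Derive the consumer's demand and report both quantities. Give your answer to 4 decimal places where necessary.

Set MRS = p_1/p_2: 4·x_1^(−1/2) = p_1/p_2.
Thus x_1* = (4·p_2/p_1)² — independent of m — with the rest of income spent on x_2.
Plugging in: x_1* = (4·14/47.1)² = 1.4136, x_2* = 2.5299.

x_1* = 1.4136, x_2* = 2.5299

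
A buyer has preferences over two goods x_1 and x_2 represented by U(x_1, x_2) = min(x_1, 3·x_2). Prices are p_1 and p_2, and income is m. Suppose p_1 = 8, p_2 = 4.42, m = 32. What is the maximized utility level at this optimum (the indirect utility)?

With perfect complements, no substitution: consume in ratio x_1:x_2 = 3:1.
Budget: p_1·x_1 + p_2·(1/3)·x_1 = m, so (3·p_1 + p_2)·x_1 = 3·m.
Demand: x_1*(p_1,p_2,m) = 3·m/(3·p_1 + p_2), x_2* = m/(3·p_1 + p_2).
Here 3·8 + 4.42 = 28.42, giving x_1* = 3.3779 and x_2* = 1.126.
Utility at the optimum: U(3.3779, 1.126) = 3.3779.

V = 3.3779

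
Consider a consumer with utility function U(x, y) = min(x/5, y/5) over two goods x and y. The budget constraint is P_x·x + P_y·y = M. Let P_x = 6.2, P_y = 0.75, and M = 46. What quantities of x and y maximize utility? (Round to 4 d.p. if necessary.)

Demand: x*(P_x,P_y,M) = 5·M/(5·P_x + 5·P_y), y* = 5·M/(5·P_x + 5·P_y).
Here 5·6.2 + 5·0.75 = 34.75, giving x* = 6.6187 and y* = 6.6187.

x* = 6.6187, y* = 6.6187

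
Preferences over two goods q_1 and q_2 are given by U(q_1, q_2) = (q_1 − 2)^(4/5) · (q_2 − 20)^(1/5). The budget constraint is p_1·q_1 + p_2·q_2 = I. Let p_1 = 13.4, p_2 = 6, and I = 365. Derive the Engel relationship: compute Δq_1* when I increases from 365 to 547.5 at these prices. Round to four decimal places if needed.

Δq_1* = 10.8955

Discretionary income = 365 − 2·13.4 − 20·6 = 218.2; q_1* = 2 + 0.8·218.2/13.4 = 15.0269.
At I' = 547.5: q_1* = 25.9224. Change: 25.9224 − 15.0269 = 10.8955.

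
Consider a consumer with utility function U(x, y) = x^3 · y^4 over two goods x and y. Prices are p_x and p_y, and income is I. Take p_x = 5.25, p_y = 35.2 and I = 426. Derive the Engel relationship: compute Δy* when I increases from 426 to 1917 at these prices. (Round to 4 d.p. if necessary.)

Δy* = 24.2045

MU_x/MU_y = (3·y)/(4·x); tangency sets this equal to p_x/p_y.
Rearranging, p_y·y = (4/3)·p_x·x. Substituting into the budget gives p_x·x·(1 + (4/3)) = I.
Demand: x*(p_x,p_y,I) = 3/7·I/p_x and y* = 4/7·I/p_y.
At p_x=5.25, p_y=35.2, I=426: y* = 4/7·426/35.2 = 6.9156.
At I' = 1917: y* = 31.1201. Change: 31.1201 − 6.9156 = 24.2045.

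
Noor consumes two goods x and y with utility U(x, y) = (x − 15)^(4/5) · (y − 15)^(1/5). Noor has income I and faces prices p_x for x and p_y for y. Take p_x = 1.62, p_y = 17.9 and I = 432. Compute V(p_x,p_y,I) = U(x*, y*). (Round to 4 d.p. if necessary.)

MRS = 4·(y−15)/(x−15). Tangency with p_x/p_y gives y−15 = (1/4)·(p_x/p_y)·(x−15).
Substituting into the budget: x* = 15 + 0.8·(I − 15·p_x − 15·p_y)/p_x, and y* = 15 + 0.2·(…)/p_y.
Discretionary income = 432 − 15·1.62 − 15·17.9 = 139.2; x* = 15 + 0.8·139.2/1.62 = 83.7407; y* = 15 + 0.2·139.2/17.9 = 16.5553.
Utility at the optimum: U(83.7407, 16.5553) = 32.2207.

V = 32.2207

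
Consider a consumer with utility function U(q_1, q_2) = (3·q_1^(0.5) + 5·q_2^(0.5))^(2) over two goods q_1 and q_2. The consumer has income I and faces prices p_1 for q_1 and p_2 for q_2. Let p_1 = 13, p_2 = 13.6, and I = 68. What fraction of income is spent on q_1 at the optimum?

share on q_1 = 0.2736

MRS = MU_q_1/MU_q_2 = (3/5)·(q_2/q_1)^(0.5). Set equal to p_1/p_2.
Hence q_2/q_1 = ((5/3)·p_1/p_2)^(1/(0.5)), i.e. raised to the 2 power.
With the ratio pinned down, the budget gives q_1* = I/(p_1 + p_2·(q_2/q_1)) and q_2* = (q_2/q_1)·q_1*.
Numerically q_2/q_1 = 2.538086, so q_1* = 68/(13 + 13.6·2.538086) = 1.431 and q_2* = 2.538086·1.431 = 3.6321.
Expenditure on q_1: 13·1.431 = 18.6035; share = 0.2736.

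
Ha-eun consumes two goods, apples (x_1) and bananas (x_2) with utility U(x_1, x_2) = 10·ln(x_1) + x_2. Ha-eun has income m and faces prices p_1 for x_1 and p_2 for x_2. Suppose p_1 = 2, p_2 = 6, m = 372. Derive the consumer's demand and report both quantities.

MU_x_1 = 10/x_1, MU_x_2 = 1. Tangency: 10/x_1 = p_1/p_2.
So x_1*(p_1,p_2) = 10·p_2/p_1, independent of income; and x_2* = (m − 10·p_2)/p_2.
At the given prices: x_1* = 10·6/2 = 30, and x_2* = 52.

x_1* = 30, x_2* = 52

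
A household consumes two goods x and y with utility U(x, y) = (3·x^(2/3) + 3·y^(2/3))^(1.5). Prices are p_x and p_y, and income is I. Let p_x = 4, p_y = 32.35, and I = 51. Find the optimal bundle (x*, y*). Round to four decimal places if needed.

x* = 12.558, y* = 0.0237

MRS = MU_x/MU_y = (y/x)^(1/3). Set equal to p_x/p_y.
Hence y/x = (p_x/p_y)^(1/(1/3)), i.e. raised to the 3 power.
Substitute y = (y/x)·x into the budget: x* = I/(p_x + p_y·(y/x)).
Numerically y/x = 0.00189, so x* = 51/(4 + 32.35·0.00189) = 12.558 and y* = 0.00189·12.558 = 0.0237.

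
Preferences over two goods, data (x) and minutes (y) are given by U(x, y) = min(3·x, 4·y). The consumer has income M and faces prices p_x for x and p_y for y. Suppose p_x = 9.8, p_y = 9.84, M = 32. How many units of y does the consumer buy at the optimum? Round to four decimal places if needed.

Leontief preferences: the optimum is at the kink where x/4 = y/3, i.e. y = (3/4)·x.
Budget: p_x·x + p_y·(3/4)·x = M, so (4·p_x + 3·p_y)·x = 4·M.
Demand: x*(p_x,p_y,M) = 4·M/(4·p_x + 3·p_y), y* = 3·M/(4·p_x + 3·p_y).
Here 4·9.8 + 3·9.84 = 68.72, giving y* = 1.397.

y* = 1.397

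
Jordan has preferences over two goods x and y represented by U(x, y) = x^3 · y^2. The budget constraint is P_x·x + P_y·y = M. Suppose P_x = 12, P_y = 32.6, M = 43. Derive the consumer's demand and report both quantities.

Tangency: MRS = (3/2)·y/x = P_x/P_y.
So 3·P_y·y = 2·P_x·x; combined with the budget, a share 0.6 of income goes to x.
Demand: x*(P_x,P_y,M) = 0.6·M/P_x and y* = 0.4·M/P_y.
At P_x=12, P_y=32.6, M=43: x* = 0.6·43/12 = 2.15, y* = 0.5276.

x* = 2.15, y* = 0.5276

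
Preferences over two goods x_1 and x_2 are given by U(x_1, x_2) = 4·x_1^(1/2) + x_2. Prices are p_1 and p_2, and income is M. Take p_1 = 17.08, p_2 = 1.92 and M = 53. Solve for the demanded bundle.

Thus x_1* = (2·p_2/p_1)² — independent of M — with the rest of income spent on x_2.
Plugging in: x_1* = (2·1.92/17.08)² = 0.0505, x_2* = 27.1545.

x_1* = 0.0505, x_2* = 27.1545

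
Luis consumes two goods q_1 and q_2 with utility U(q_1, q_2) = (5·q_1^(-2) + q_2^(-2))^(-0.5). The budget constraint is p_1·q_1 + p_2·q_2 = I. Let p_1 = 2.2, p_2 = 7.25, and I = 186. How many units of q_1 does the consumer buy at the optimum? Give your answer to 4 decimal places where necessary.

q_1* = 36.8382

Numerically q_2/q_1 = 0.392981, so q_1* = 186/(2.2 + 7.25·0.392981) = 36.8382.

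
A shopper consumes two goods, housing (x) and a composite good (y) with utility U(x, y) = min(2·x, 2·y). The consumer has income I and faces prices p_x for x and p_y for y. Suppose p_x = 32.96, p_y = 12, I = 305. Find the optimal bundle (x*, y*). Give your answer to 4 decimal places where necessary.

x* = 6.7838, y* = 6.7838

With perfect complements, no substitution: consume in ratio x:y = 2:2.
Budget: p_x·x + p_y·x = I, so (2·p_x + 2·p_y)·x = 2·I.
Demand: x*(p_x,p_y,I) = 2·I/(2·p_x + 2·p_y), y* = 2·I/(2·p_x + 2·p_y).
Here 2·32.96 + 2·12 = 89.92, giving x* = 6.7838 and y* = 6.7838.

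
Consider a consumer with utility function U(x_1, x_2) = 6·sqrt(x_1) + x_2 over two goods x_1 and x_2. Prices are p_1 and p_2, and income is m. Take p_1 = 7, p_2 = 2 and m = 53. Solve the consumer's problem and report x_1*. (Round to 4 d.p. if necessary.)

x_1* = 0.7347

Thus x_1* = (3·p_2/p_1)² — independent of m — with the rest of income spent on x_2.
Plugging in: x_1* = (3·2/7)² = 0.7347.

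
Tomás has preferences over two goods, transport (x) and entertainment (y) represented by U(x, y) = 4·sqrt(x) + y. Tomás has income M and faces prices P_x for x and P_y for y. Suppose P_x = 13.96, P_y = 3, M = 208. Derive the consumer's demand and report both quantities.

Plugging in: x* = (2·3/13.96)² = 0.1847, y* = 68.4737.

x* = 0.1847, y* = 68.4737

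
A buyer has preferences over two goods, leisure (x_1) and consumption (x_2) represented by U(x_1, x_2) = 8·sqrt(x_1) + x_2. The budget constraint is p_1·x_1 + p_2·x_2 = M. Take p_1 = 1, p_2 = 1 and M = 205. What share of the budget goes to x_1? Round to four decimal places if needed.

share on x_1 = 0.078

Set MRS = p_1/p_2: 4·x_1^(−1/2) = p_1/p_2.
Solve: √x_1 = 4·p_2/p_1, so x_1*(p_1,p_2) = (4·p_2/p_1)², and x_2* = (M − p_1·x_1*)/p_2.
Plugging in: x_1* = (4·1/1)² = 16, x_2* = 189.
Expenditure on x_1: 1·16 = 16; share = 0.078.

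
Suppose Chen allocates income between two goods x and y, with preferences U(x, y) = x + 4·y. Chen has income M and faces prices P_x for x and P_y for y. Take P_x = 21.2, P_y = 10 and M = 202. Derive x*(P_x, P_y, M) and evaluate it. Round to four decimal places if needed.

x* = 0

Perfect substitutes: compare marginal utility per dollar. 1/P_x vs 4/P_y → 0.0472 vs 0.4.
y gives more utility per dollar, so spend all income on y: y* = M/P_y, x* = 0.
Numerically: x* = 0, y* = 20.2.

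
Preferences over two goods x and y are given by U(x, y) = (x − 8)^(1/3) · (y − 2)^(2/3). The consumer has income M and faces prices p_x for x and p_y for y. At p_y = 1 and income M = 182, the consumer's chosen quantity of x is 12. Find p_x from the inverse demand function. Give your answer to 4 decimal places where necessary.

Let x' = x−8, y' = y−2. MRS = (1/2)·y'/x' = p_x/p_y.
Substituting into the budget: x* = 8 + 1/3·(M − 8·p_x − 2·p_y)/p_x, and y* = 2 + 2/3·(…)/p_y.
Set x* = 12 in the demand function and solve for p_x: p_x = 9.

p_x = 9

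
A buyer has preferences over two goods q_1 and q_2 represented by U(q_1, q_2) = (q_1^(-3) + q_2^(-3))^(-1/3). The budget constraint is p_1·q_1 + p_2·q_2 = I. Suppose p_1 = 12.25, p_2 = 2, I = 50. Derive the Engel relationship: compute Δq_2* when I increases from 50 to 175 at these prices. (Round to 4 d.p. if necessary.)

MRS = MU_q_1/MU_q_2 = (q_2/q_1)^(4). Set equal to p_1/p_2.
Hence q_2/q_1 = (p_1/p_2)^(1/(4)), i.e. raised to the 0.25 power.
Substitute q_2 = (q_2/q_1)·q_1 into the budget: q_1* = I/(p_1 + p_2·(q_2/q_1)).
Numerically q_2/q_1 = 1.573173, so q_1* = 50/(12.25 + 2·1.573173) = 3.2475 and q_2* = 1.573173·3.2475 = 5.1089.
At I' = 175: q_2* = 17.8812. Change: 17.8812 − 5.1089 = 12.7723.

Δq_2* = 12.7723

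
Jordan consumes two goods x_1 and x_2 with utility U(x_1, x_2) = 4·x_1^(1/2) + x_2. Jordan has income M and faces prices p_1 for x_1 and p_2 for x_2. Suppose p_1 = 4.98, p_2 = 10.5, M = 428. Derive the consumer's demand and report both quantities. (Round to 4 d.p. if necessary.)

x_1* = 17.782, x_2* = 32.3282

Set MRS = p_1/p_2: 2·x_1^(−1/2) = p_1/p_2.
Thus x_1* = (2·p_2/p_1)² — independent of M — with the rest of income spent on x_2.
Plugging in: x_1* = (2·10.5/4.98)² = 17.782, x_2* = 32.3282.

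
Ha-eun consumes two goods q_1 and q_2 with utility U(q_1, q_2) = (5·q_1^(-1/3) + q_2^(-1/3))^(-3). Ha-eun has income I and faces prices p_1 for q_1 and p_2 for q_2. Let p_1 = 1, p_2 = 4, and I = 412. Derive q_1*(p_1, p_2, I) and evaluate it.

q_1* = 289.5396

MU_q_1 ∝ 5·q_1^(-4/3), MU_q_2 ∝ q_2^(-4/3), so MRS = 5·(q_2/q_1)^(4/3) = p_1/p_2.
Solve for the ratio: q_2/q_1 = [(1/5)·p_1/p_2]^(0.75).
With the ratio pinned down, the budget gives q_1* = I/(p_1 + p_2·(q_2/q_1)) and q_2* = (q_2/q_1)·q_1*.
Numerically q_2/q_1 = 0.105737, so q_1* = 412/(1 + 4·0.105737) = 289.5396.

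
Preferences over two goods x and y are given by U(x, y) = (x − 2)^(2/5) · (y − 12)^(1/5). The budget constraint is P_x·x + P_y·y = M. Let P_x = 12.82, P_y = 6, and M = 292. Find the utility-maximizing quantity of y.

MRS = 2·(y−12)/(x−2). Tangency with P_x/P_y gives y−12 = (1/2)·(P_x/P_y)·(x−2).
Substituting into the budget: x* = 2 + 2/3·(M − 2·P_x − 12·P_y)/P_x, and y* = 12 + 1/3·(…)/P_y.
Discretionary income = 292 − 2·12.82 − 12·6 = 194.36; y* = 12 + 1/3·194.36/6 = 22.7978.

y* = 22.7978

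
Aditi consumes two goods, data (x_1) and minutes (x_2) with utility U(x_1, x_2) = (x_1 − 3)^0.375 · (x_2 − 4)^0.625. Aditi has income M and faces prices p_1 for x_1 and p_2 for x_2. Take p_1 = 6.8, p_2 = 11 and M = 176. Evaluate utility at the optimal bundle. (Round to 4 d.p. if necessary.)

V = 6.2703

MRS = (3/5)·(x_2−4)/(x_1−3). Tangency with p_1/p_2 gives x_2−4 = (5/3)·(p_1/p_2)·(x_1−3).
Substituting into the budget: x_1* = 3 + 0.375·(M − 3·p_1 − 4·p_2)/p_1, and x_2* = 4 + 0.625·(…)/p_2.
Discretionary income = 176 − 3·6.8 − 4·11 = 111.6; x_1* = 3 + 0.375·111.6/6.8 = 9.1544; x_2* = 4 + 0.625·111.6/11 = 10.3409.
Utility at the optimum: U(9.1544, 10.3409) = 6.2703.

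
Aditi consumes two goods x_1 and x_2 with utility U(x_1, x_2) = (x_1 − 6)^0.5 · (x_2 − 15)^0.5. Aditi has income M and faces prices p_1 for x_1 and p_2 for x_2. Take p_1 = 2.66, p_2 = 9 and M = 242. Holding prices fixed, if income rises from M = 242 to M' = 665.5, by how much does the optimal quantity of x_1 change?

Δx_1* = 79.6053

MRS = (x_2−15)/(x_1−6). Tangency with p_1/p_2 gives x_2−15 = (p_1/p_2)·(x_1−6).
After buying the subsistence bundle (6, 15), a share 0.5 of the remaining income goes to x_1: x_1* = 6 + 0.5·(M − 6p_1 − 15p_2)/p_1.
Discretionary income = 242 − 6·2.66 − 15·9 = 91.04; x_1* = 6 + 0.5·91.04/2.66 = 23.1128.
At M' = 665.5: x_1* = 102.718. Change: 102.718 − 23.1128 = 79.6053.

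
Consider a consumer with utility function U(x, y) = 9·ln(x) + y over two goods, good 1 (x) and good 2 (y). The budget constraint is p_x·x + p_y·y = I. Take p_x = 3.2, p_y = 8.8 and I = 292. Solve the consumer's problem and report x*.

x* = 24.75

Set MRS = p_x/p_y: (9/x)/1 = p_x/p_y.
So x*(p_x,p_y) = 9·p_y/p_x, independent of income; and y* = (I − 9·p_y)/p_y.
At the given prices: x* = 9·8.8/3.2 = 24.75.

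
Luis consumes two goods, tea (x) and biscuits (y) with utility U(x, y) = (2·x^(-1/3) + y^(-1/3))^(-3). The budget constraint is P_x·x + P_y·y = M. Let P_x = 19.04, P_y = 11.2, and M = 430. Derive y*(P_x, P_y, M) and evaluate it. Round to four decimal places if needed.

From the CES first-order condition, 2·(y/x)^(4/3) = P_x/P_y.
Hence y/x = ((1/2)·P_x/P_y)^(1/(4/3)), i.e. raised to the 0.75 power.
With the ratio pinned down, the budget gives x* = M/(P_x + P_y·(y/x)) and y* = (y/x)·x*.
Numerically y/x = 0.885246, so x* = 430/(19.04 + 11.2·0.885246) = 14.8508 and y* = 0.885246·14.8508 = 13.1466.

y* = 13.1466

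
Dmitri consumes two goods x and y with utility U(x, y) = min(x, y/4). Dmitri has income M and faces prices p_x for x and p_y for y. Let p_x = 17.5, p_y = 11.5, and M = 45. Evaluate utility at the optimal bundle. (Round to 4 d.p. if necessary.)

V = 0.7087

With perfect complements, no substitution: consume in ratio x:y = 1:4.
Budget: p_x·x + p_y·4·x = M, so (p_x + 4·p_y)·x = M.
Demand: x*(p_x,p_y,M) = M/(p_x + 4·p_y), y* = 4·M/(p_x + 4·p_y).
Here 17.5 + 4·11.5 = 63.5, giving x* = 0.7087 and y* = 2.8346.
Utility at the optimum: U(0.7087, 2.8346) = 0.7087.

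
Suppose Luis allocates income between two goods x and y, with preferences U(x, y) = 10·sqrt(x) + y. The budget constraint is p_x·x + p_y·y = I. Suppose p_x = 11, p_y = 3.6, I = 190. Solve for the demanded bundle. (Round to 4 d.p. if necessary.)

x* = 2.6777, y* = 44.596

Utility is quasi-linear in y; the FOC for x is 5/√x = p_x/p_y.
Thus x* = (5·p_y/p_x)² — independent of I — with the rest of income spent on y.
Plugging in: x* = (5·3.6/11)² = 2.6777, y* = 44.596.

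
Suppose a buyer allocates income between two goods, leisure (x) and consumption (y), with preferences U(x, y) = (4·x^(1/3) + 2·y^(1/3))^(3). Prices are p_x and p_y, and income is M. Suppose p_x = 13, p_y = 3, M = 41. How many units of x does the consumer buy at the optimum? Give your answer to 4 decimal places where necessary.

MRS = MU_x/MU_y = 2·(y/x)^(2/3). Set equal to p_x/p_y.
Solve for the ratio: y/x = [(1/2)·p_x/p_y]^(1.5).
With the ratio pinned down, the budget gives x* = M/(p_x + p_y·(y/x)) and y* = (y/x)·x*.
Numerically y/x = 3.189247, so x* = 41/(13 + 3·3.189247) = 1.8168.

x* = 1.8168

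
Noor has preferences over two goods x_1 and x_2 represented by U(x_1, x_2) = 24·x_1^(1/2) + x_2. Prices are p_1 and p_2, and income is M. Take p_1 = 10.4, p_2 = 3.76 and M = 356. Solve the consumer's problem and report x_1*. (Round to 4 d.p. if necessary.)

x_1* = 18.8222

Set MRS = p_1/p_2: 12·x_1^(−1/2) = p_1/p_2.
Thus x_1* = (12·p_2/p_1)² — independent of M — with the rest of income spent on x_2.
Plugging in: x_1* = (12·3.76/10.4)² = 18.8222.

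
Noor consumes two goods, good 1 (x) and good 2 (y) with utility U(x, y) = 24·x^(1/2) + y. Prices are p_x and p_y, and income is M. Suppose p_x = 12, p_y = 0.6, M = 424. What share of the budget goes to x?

share on x = 0.0102

Utility is quasi-linear in y; the FOC for x is 12/√x = p_x/p_y.
Solve: √x = 12·p_y/p_x, so x*(p_x,p_y) = (12·p_y/p_x)², and y* = (M − p_x·x*)/p_y.
Plugging in: x* = (12·0.6/12)² = 0.36, y* = 699.4667.
Expenditure on x: 12·0.36 = 4.32; share = 0.0102.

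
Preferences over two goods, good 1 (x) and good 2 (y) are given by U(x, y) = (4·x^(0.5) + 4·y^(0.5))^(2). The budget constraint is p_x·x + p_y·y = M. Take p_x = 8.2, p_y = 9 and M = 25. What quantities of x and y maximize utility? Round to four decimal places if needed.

x* = 1.5953, y* = 1.3243

MRS = MU_x/MU_y = (y/x)^(0.5). Set equal to p_x/p_y.
Hence y/x = (p_x/p_y)^(1/(0.5)), i.e. raised to the 2 power.
With the ratio pinned down, the budget gives x* = M/(p_x + p_y·(y/x)) and y* = (y/x)·x*.
Numerically y/x = 0.830123, so x* = 25/(8.2 + 9·0.830123) = 1.5953 and y* = 0.830123·1.5953 = 1.3243.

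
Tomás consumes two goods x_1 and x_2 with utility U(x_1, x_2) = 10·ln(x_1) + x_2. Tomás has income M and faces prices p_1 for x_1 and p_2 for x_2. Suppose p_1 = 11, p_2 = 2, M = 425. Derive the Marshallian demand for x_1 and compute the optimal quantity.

Set MRS = p_1/p_2: (10/x_1)/1 = p_1/p_2.
So x_1*(p_1,p_2) = 10·p_2/p_1, independent of income; and x_2* = (M − 10·p_2)/p_2.
At the given prices: x_1* = 10·2/11 = 1.8182.

x_1* = 1.8182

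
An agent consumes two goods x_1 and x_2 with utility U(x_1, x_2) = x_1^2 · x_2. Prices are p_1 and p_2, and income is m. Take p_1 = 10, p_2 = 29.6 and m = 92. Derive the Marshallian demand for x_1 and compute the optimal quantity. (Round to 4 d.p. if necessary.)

MU_x_1/MU_x_2 = (2·x_2)/(x_1); tangency sets this equal to p_1/p_2.
Rearranging, p_2·x_2 = (1/2)·p_1·x_1. Substituting into the budget gives p_1·x_1·(1 + (1/2)) = m.
Demand: x_1*(p_1,p_2,m) = 2/3·m/p_1 and x_2* = 1/3·m/p_2.
At p_1=10, p_2=29.6, m=92: x_1* = 2/3·92/10 = 6.1333.

x_1* = 6.1333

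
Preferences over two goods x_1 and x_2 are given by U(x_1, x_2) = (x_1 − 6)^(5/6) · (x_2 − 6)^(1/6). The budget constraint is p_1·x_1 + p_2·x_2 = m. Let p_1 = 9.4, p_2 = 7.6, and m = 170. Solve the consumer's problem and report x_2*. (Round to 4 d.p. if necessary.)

Let x_1' = x_1−6, x_2' = x_2−6. MRS = 5·x_2'/x_1' = p_1/p_2.
Substituting into the budget: x_1* = 6 + 5/6·(m − 6·p_1 − 6·p_2)/p_1, and x_2* = 6 + 1/6·(…)/p_2.
Discretionary income = 170 − 6·9.4 − 6·7.6 = 68; x_2* = 6 + 1/6·68/7.6 = 7.4912.

x_2* = 7.4912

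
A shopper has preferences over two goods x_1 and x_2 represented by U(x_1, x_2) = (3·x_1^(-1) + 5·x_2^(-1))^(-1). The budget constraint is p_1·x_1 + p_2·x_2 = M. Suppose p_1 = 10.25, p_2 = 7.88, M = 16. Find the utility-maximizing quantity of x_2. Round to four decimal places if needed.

x_2* = 1.0781

MRS = MU_x_1/MU_x_2 = (3/5)·(x_2/x_1)^(2). Set equal to p_1/p_2.
Solve for the ratio: x_2/x_1 = [(5/3)·p_1/p_2]^(0.5).
With the ratio pinned down, the budget gives x_1* = M/(p_1 + p_2·(x_2/x_1)) and x_2* = (x_2/x_1)·x_1*.
Numerically x_2/x_1 = 1.472391, so x_1* = 16/(10.25 + 7.88·1.472391) = 0.7322 and x_2* = 1.472391·0.7322 = 1.0781.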